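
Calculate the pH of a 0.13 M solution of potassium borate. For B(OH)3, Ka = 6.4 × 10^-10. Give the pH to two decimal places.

B(OH)4- is the conjugate base of the weak acid B(OH)3.
Kb = Kw/Ka = 1.0×10^-14 / 6.4 × 10^-10 = 1.56 × 10^-5
Kb = [OH-]²/(0.13 − [OH-]) = 1.56 × 10^-5
Since Kb ≪ C₀, [OH-] ≈ √(Kb·C₀) = 1.42 × 10^-3 M.
pOH = −log(1.42 × 10^-3) = 2.85; pH = 14.00 − 2.85 = 11.15

pH = 11.15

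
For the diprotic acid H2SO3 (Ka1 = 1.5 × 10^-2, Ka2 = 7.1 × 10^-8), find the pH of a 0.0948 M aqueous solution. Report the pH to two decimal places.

Since Ka1 ≫ Ka2, the first ionization dominates [H+].
Ka1 = x²/(0.0948 − x) = 1.5 × 10^-2
Solving the quadratic: x = (−Ka1 + √(Ka1² + 4·Ka1·C₀))/2 = 3.09 × 10^-2 M
pH = −log(3.09 × 10^-2) = 1.51

pH = 1.51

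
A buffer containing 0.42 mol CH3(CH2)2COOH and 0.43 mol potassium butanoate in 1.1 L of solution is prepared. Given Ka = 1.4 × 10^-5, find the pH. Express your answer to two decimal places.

pKa = −log(1.4 × 10^-5) = 4.854
Henderson–Hasselbalch: pH = pKa + log([CH3(CH2)2COO-]/[CH3(CH2)2COOH]) = 4.854 + log(0.43/0.42)
pH = 4.854 + (+0.010) = 4.86

pH = 4.86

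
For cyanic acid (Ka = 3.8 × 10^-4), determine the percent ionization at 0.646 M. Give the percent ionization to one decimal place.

2.4%

HOCN ⇌ OCN- + H+; let x = [H+] at equilibrium.
x ≈ √(Ka·C₀) = √(3.8 × 10^-4 × 0.646) = 1.57 × 10^-2 M
Fraction ionized = 1.57 × 10^-2 / 0.646 = 0.0243 → 2.4%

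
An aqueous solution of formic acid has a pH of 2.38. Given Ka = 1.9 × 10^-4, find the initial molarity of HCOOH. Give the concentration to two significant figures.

C₀ = 9.6 × 10^-2 M

[H+] = 10^(-2.38) = 4.17 × 10^-3 M = x
Ka = x²/(C₀ − x) ⇒ C₀ = x + x²/Ka
C₀ = 4.17 × 10^-3 + (4.17 × 10^-3)²/(1.9 × 10^-4) = 9.57 × 10^-2 M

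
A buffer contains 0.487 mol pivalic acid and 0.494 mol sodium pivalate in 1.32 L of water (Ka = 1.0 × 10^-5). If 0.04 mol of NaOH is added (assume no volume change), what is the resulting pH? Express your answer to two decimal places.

OH- converts (CH3)3CCOOH to (CH3)3CCOO-: (CH3)3CCOOH → 0.447 mol, (CH3)3CCOO- → 0.534 mol.
pKa = −log(1.0 × 10^-5) = 5.000
pH = pKa + log([A⁻]/[HA]) = 5.000 + log(0.534/0.447) = 5.000 +0.077

pH = 5.08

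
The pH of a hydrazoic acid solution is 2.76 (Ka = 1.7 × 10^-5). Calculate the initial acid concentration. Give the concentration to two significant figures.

[H+] = 10^(-2.76) = 1.74 × 10^-3 M = x
Ka = x²/(C₀ − x) ⇒ C₀ = x + x²/Ka
C₀ = 1.74 × 10^-3 + (1.74 × 10^-3)²/(1.7 × 10^-5) = 1.80 × 10^-1 M

C₀ = 1.8 × 10^-1 M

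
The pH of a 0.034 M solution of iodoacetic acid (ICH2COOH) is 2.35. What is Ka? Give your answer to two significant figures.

[H+] = 10^(-2.35) = 4.47 × 10^-3 M
At equilibrium [HA] = 0.034 − 4.47 × 10^-3 = 2.95 × 10^-2 M
Ka = [H+][A-]/[HA] = (4.47 × 10^-3)² / 2.95 × 10^-2 = 6.8 × 10^-4

Ka = 6.8 × 10^-4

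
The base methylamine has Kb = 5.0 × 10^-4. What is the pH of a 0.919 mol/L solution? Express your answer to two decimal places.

pH = 12.33

CH3NH2 + H2O ⇌ CH3NH3+ + OH-
Let x = [OH-] at equilibrium. Kb = x²/(0.919 − x).
Since Kb ≪ C₀, x ≈ √(Kb·C₀) = 2.14 × 10^-2 M.
(x/C₀ = 2.3% < 5%, so the approximation holds.)
pOH = 1.67, so pH = 14.00 − pOH = 12.33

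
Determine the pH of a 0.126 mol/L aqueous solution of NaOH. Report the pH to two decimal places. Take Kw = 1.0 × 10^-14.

pH = 13.10

NaOH is a strong base; [OH-] = 0.126 M.
pOH = -log(0.126) = 0.90
pH = 14.00 - 0.90 = 13.10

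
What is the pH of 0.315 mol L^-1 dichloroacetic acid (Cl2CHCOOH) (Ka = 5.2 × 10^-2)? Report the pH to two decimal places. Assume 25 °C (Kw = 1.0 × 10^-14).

pH = 0.98

Cl2CHCOOH ⇌ Cl2CHCOO- + H+
Ka = [H+]²/(0.315 − [H+]) = 5.2 × 10^-2
The 5% rule fails; solving [H+]² + Ka·[H+] − Ka·C₀ = 0 exactly:
[H+] = [−0.052 + √(0.052² + 0.0655)]/2 = 1.05 × 10^-1 M
pH = −log[H+] = −log(1.05 × 10^-1) = 0.98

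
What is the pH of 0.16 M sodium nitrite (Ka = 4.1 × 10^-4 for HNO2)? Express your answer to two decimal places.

NO2- is the conjugate base of the weak acid HNO2.
Kb = Kw/Ka = 1.0×10^-14 / 4.1 × 10^-4 = 2.44 × 10^-11
From the ICE table, Kb = [OH-]²/(0.16 − [OH-]) = 2.44 × 10^-11.
Neglecting [OH-] in the denominator: [OH-] = √(2.44 × 10^-11 × 0.16) = 1.98 × 10^-6 M
([OH-]/C₀ = 0.0012% < 5%, so the approximation holds.)
pOH = 5.70, so pH = 14.00 − pOH = 8.30

pH = 8.30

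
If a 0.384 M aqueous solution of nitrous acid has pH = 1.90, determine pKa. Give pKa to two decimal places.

[H+] = 10^(-1.90) = 1.26 × 10^-2 M
At equilibrium [HA] = 0.384 − 1.26 × 10^-2 = 3.71 × 10^-1 M
Ka = [H+][A-]/[HA] = (1.26 × 10^-2)² / 3.71 × 10^-1 = 4.28 × 10^-4
pKa = -log(4.28 × 10^-4) = 3.37

pKa = 3.37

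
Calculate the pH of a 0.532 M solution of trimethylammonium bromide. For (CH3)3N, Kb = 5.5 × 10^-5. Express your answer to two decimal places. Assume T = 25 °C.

(CH3)3NH+ is the conjugate acid of the weak base (CH3)3N.
Ka = Kw/Kb = 1.0×10^-14 / 5.5 × 10^-5 = 1.82 × 10^-10
Let x = [H+] at equilibrium. Ka = x²/(0.532 − x).
Since Ka ≪ C₀, x ≈ √(Ka·C₀) = 9.84 × 10^-6 M.
pH = −log[H+] = −log(9.84 × 10^-6) = 5.01

pH = 5.01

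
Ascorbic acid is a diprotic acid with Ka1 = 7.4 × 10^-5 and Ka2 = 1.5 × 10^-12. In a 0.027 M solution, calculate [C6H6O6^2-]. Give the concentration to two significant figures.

First ionization gives [H+] ≈ [HC6H6O6-] = 1.38 × 10^-3 M.
Second step: Ka2 = [H+][C6H6O6^2-]/[HC6H6O6-] ≈ [C6H6O6^2-] (since [H+] ≈ [HC6H6O6-]).
So [C6H6O6^2-] ≈ Ka2.

1.5 × 10^-12 M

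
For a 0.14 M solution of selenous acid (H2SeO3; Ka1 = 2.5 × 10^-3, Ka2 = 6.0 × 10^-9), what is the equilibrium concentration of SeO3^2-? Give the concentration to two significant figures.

6.0 × 10^-9 M

First ionization gives [H+] ≈ [HSeO3-] = 1.75 × 10^-2 M.
Second step: Ka2 = [H+][SeO3^2-]/[HSeO3-] ≈ [SeO3^2-] (since [H+] ≈ [HSeO3-]).
So [SeO3^2-] ≈ Ka2.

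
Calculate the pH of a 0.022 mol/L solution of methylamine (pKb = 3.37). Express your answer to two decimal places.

CH3NH2 + H2O ⇌ CH3NH3+ + OH-
Kb = 10^(−3.37) = 4.27 × 10^-4
Let x = [OH-] at equilibrium. Kb = x²/(0.022 − x).
x is not negligible relative to C₀; solve x² + 0.000427·x − 9.39e-06 = 0.
x = [−0.000427 + √(0.000427² + 3.76e-05)]/2 = 2.86 × 10^-3 M
pOH = 2.54, so pH = 14.00 − pOH = 11.46

pH = 11.46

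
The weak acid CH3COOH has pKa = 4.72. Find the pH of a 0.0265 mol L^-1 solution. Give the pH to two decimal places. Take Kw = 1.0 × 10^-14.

pH = 3.15

CH3COOH ⇌ CH3COO- + H+
Ka = 10^(−4.72) = 1.91 × 10^-5
Ka = [H+]²/(0.0265 − [H+]) = 1.91 × 10^-5
Neglecting [H+] in the denominator: [H+] = √(1.91 × 10^-5 × 0.0265) = 7.11 × 10^-4 M
pH = −log(7.11 × 10^-4) = 3.15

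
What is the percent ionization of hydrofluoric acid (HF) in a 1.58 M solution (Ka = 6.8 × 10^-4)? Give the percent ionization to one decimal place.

HF ⇌ F- + H+; let x = [H+] at equilibrium.
x ≈ √(Ka·C₀) = √(6.8 × 10^-4 × 1.58) = 3.28 × 10^-2 M
Fraction ionized = 3.28 × 10^-2 / 1.58 = 0.0208 → 2.1%

2.1%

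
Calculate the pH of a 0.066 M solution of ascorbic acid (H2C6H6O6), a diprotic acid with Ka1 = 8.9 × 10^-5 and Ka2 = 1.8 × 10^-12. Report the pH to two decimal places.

pH = 2.62

Ka1 ≫ Ka2, so treat the first dissociation as the only significant source of H+.
Ka1 = x²/(0.066 − x) = 8.9 × 10^-5
x ≈ √(8.9 × 10^-5 × 0.066) = 2.42 × 10^-3 M
pH = −log(2.42 × 10^-3) = 2.62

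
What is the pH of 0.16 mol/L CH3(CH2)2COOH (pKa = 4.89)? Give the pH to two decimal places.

pH = 2.84

CH3(CH2)2COOH ⇌ CH3(CH2)2COO- + H+
Ka = 10^(−4.89) = 1.29 × 10^-5
Ka = [H+]²/(0.16 − [H+]) = 1.29 × 10^-5
Neglecting [H+] in the denominator: [H+] = √(1.29 × 10^-5 × 0.16) = 1.44 × 10^-3 M
Check: 0.9% ionized — well under 5%, approximation valid.
pH = −log(1.44 × 10^-3) = 2.84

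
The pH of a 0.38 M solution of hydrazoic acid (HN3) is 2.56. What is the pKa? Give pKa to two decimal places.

pKa = 4.70

[H+] = 10^(-2.56) = 2.75 × 10^-3 M
At equilibrium [HA] = 0.38 − 2.75 × 10^-3 = 3.77 × 10^-1 M
Ka = [H+][A-]/[HA] = (2.75 × 10^-3)² / 3.77 × 10^-1 = 2.01 × 10^-5
pKa = -log(2.01 × 10^-5) = 4.70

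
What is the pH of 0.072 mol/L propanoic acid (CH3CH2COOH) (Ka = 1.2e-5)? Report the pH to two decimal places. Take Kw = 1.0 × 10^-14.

CH3CH2COOH ⇌ CH3CH2COO- + H+
From the ICE table, Ka = x²/(0.072 − x) = 1.2 × 10^-5.
Assume x ≪ 0.072: x ≈ √(1.2 × 10^-5 × 0.072) = 9.30 × 10^-4 M
Check: 1.3% ionized — well under 5%, approximation valid.
pH = −log(9.30 × 10^-4) = 3.03

pH = 3.03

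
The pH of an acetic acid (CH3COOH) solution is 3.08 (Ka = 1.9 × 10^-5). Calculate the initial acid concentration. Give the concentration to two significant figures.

C₀ = 3.7 × 10^-2 M

[H+] = 10^(-3.08) = 8.32 × 10^-4 M = x
Ka = x²/(C₀ − x) ⇒ C₀ = x + x²/Ka
C₀ = 8.32 × 10^-4 + (8.32 × 10^-4)²/(1.9 × 10^-5) = 3.73 × 10^-2 M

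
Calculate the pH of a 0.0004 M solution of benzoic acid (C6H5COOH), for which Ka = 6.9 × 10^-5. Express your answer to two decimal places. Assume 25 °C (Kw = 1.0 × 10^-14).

C6H5COOH ⇌ C6H5COO- + H+
From the ICE table, Ka = [H+]²/(0.0004 − [H+]) = 6.9 × 10^-5.
[H+] is not negligible relative to C₀; solve [H+]² + 6.9e-05·[H+] − 2.76e-08 = 0.
[H+] = (−Ka + √(Ka² + 4·Ka·C₀))/2 = 1.35 × 10^-4 M
pH = −log(1.35 × 10^-4) = 3.87

pH = 3.87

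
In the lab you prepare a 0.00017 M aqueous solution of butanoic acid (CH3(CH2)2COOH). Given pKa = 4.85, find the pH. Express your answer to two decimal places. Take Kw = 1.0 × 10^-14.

pH = 4.37

CH3(CH2)2COOH ⇌ CH3(CH2)2COO- + H+
Ka = 10^(−4.85) = 1.41 × 10^-5
Let x = [H+] at equilibrium. Ka = x²/(0.00017 − x).
The 5% rule fails; solving x² + Ka·x − Ka·C₀ = 0 exactly:
x = (−Ka + √(Ka² + 4·Ka·C₀))/2 = 4.24 × 10^-5 M
pH = −log[H+] = −log(4.24 × 10^-5) = 4.37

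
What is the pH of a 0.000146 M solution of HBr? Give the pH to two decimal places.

HBr is a strong acid and dissociates completely, so [H+] = 0.000146 M.
pH = -log(0.000146) = 3.84

pH = 3.84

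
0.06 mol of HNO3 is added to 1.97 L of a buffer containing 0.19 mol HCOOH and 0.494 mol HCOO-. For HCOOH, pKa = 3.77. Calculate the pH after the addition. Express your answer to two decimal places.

Added H+ converts HCOO- to HCOOH: HCOOH → 0.25 mol, HCOO- → 0.434 mol.
pH = pKa + log(n_HCOO-/n_HCOOH) = 3.77 + log(0.434/0.25) = 3.77 + (+0.240)

pH = 4.01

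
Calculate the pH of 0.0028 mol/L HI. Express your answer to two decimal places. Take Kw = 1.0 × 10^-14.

HI is a strong acid and dissociates completely, so [H+] = 0.0028 M.
pH = -log(0.0028) = 2.55

pH = 2.55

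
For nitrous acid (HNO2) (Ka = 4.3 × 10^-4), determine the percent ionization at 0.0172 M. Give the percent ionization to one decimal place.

14.6%

HNO2 ⇌ NO2- + H+; let x = [H+] at equilibrium.
Ka = x²/(C₀ − x); solving the quadratic gives x = 2.51 × 10^-3 M.
% ionization = x/C₀ × 100% = 2.51 × 10^-3/0.0172 × 100% = 14.6%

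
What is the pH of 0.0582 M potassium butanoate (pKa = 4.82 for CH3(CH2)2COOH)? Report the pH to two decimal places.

pH = 8.79

CH3(CH2)2COO- is the conjugate base of the weak acid CH3(CH2)2COOH.
Ka = 10^(−4.82) = 1.51 × 10^-5
Kb = Kw/Ka = 1.0×10^-14 / 1.51 × 10^-5 = 6.62 × 10^-10
Kb = [OH-]²/(0.0582 − [OH-]) = 6.62 × 10^-10
Neglecting [OH-] in the denominator: [OH-] = √(6.62 × 10^-10 × 0.0582) = 6.21 × 10^-6 M
Check: 0.011% ionized — well under 5%, approximation valid.
pOH = 5.21, so pH = 14.00 − pOH = 8.79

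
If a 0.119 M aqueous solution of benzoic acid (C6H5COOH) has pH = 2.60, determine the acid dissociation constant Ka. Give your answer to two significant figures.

[H+] = 10^(-2.60) = 2.51 × 10^-3 M
At equilibrium [HA] = 0.119 − 2.51 × 10^-3 = 1.16 × 10^-1 M
Ka = [H+][A-]/[HA] = (2.51 × 10^-3)² / 1.16 × 10^-1 = 5.4 × 10^-5

Ka = 5.4 × 10^-5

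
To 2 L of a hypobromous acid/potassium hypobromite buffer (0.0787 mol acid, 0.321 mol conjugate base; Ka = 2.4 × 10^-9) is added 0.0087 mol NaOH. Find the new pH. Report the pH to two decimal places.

pH = 9.29

OH- converts HOBr to OBr-: HOBr → 0.07 mol, OBr- → 0.33 mol.
pKa = −log(2.4 × 10^-9) = 8.620
pH = pKa + log(n_OBr-/n_HOBr) = 8.620 + log(0.33/0.07) = 8.620 + (+0.673)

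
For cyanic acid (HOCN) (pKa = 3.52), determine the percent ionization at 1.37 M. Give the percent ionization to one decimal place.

1.5%

HOCN ⇌ OCN- + H+; let x = [H+] at equilibrium.
Ka = 10^(−3.52) = 3.02 × 10^-4
x ≈ √(Ka·C₀) = √(3.02 × 10^-4 × 1.37) = 2.03 × 10^-2 M
Fraction ionized = 2.03 × 10^-2 / 1.37 = 0.0148 → 1.5%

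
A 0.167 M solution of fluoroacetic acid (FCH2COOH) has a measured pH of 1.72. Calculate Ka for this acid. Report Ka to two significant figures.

Ka = 2.5 × 10^-3

[H+] = 10^(-1.72) = 1.91 × 10^-2 M
At equilibrium [HA] = 0.167 − 1.91 × 10^-2 = 1.48 × 10^-1 M
Ka = [H+][A-]/[HA] = (1.91 × 10^-2)² / 1.48 × 10^-1 = 2.5 × 10^-3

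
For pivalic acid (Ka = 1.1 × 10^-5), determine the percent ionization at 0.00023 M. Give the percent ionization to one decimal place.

(CH3)3CCOOH ⇌ (CH3)3CCOO- + H+; let x = [H+] at equilibrium.
Ka = x²/(C₀ − x); solving the quadratic gives x = 4.51 × 10^-5 M.
% ionization = x/C₀ × 100% = 4.51 × 10^-5/0.00023 × 100% = 19.6%

19.6%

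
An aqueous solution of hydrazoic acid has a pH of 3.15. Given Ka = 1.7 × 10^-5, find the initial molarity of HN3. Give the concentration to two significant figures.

[H+] = 10^(-3.15) = 7.08 × 10^-4 M = x
Ka = x²/(C₀ − x) ⇒ C₀ = x + x²/Ka
C₀ = 7.08 × 10^-4 + (7.08 × 10^-4)²/(1.7 × 10^-5) = 3.02 × 10^-2 M

C₀ = 3.0 × 10^-2 M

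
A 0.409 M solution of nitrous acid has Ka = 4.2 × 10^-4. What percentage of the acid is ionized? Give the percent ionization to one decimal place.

HNO2 ⇌ NO2- + H+; let x = [H+] at equilibrium.
x ≈ √(Ka·C₀) = √(4.2 × 10^-4 × 0.409) = 1.31 × 10^-2 M
Fraction ionized = 1.31 × 10^-2 / 0.409 = 0.0320 → 3.2%

3.2%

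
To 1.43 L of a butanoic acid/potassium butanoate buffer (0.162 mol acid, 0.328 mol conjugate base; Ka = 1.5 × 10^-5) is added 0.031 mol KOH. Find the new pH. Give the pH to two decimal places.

pH = 5.26

After neutralization: n(CH3(CH2)2COOH) = 0.131 mol, n(CH3(CH2)2COO-) = 0.359 mol.
pKa = −log(1.5 × 10^-5) = 4.824
pH = pKa + log([A⁻]/[HA]) = 4.824 + log(0.359/0.131) = 4.824 +0.438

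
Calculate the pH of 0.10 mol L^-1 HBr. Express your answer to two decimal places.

HBr is a strong acid and dissociates completely, so [H+] = 0.10 M.
pH = -log(0.1) = 1.00

pH = 1.00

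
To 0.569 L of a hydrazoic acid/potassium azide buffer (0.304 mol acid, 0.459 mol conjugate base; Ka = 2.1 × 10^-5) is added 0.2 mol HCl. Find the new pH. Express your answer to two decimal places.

pH = 4.39

Added H+ converts N3- to HN3: HN3 → 0.504 mol, N3- → 0.259 mol.
pKa = −log(2.1 × 10^-5) = 4.678
pH = pKa + log(n_N3-/n_HN3) = 4.678 + log(0.259/0.504) = 4.678 + (-0.289)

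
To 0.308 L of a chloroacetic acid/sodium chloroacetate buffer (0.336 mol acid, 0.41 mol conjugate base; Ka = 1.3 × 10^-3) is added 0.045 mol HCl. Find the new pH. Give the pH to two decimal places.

pH = 2.87

Added H+ converts ClCH2COO- to ClCH2COOH: ClCH2COOH → 0.381 mol, ClCH2COO- → 0.365 mol.
pKa = −log(1.3 × 10^-3) = 2.886
Henderson–Hasselbalch with mole ratio 0.365/0.381: pH = 2.886 + (-0.019)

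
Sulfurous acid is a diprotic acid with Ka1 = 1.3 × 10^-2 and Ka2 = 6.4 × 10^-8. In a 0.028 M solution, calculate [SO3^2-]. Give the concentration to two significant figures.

6.4 × 10^-8 M

First ionization gives [H+] ≈ [HSO3-] = 1.37 × 10^-2 M.
Second step: Ka2 = [H+][SO3^2-]/[HSO3-] ≈ [SO3^2-] (since [H+] ≈ [HSO3-]).
So [SO3^2-] ≈ Ka2.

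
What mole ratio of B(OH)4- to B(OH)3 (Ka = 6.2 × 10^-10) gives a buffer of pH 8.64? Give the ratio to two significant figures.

ratio = 0.27

pKa = -log(6.2 × 10^-10) = 9.208
pH = pKa + log(r) ⇒ log(r) = 8.64 − 9.208 = -0.568
r = [B(OH)4-]/[B(OH)3] = 10^(-0.568) = 0.27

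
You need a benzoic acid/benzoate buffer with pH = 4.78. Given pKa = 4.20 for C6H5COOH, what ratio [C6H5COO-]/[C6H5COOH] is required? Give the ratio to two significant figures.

ratio = 3.8

pH = pKa + log(r) ⇒ log(r) = 4.78 − 4.20 = +0.58
r = [C6H5COO-]/[C6H5COOH] = 10^(+0.58) = 3.8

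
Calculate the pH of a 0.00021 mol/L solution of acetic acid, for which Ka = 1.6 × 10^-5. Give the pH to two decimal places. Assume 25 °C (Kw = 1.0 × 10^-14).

pH = 4.30

CH3COOH ⇌ CH3COO- + H+
From the ICE table, Ka = [H+]²/(0.00021 − [H+]) = 1.6 × 10^-5.
Here C₀/Ka ≈ 13.1, so the small-[H+] approximation fails. Use the quadratic:
[H+] = (−Ka + √(Ka² + 4·Ka·C₀))/2 = 5.05 × 10^-5 M
pH = −log(5.05 × 10^-5) = 4.30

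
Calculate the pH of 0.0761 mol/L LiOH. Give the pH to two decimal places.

pH = 12.88

LiOH is a strong base; [OH-] = 0.0761 M.
pOH = -log(0.0761) = 1.12
pH = 14.00 - 1.12 = 12.88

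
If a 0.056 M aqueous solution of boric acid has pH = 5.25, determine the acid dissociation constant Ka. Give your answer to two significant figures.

Ka = 5.6 × 10^-10

[H+] = 10^(-5.25) = 5.62 × 10^-6 M
At equilibrium [HA] = 0.056 − 5.62 × 10^-6 = 5.60 × 10^-2 M
Ka = [H+][A-]/[HA] = (5.62 × 10^-6)² / 5.60 × 10^-2 = 5.6 × 10^-10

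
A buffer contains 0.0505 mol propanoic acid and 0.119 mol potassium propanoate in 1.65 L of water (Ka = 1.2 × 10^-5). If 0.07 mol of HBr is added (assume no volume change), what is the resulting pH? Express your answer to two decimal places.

pH = 4.53

After neutralization: n(CH3CH2COOH) = 0.121 mol, n(CH3CH2COO-) = 0.049 mol.
pKa = −log(1.2 × 10^-5) = 4.921
Henderson–Hasselbalch with mole ratio 0.049/0.121: pH = 4.921 + (-0.393)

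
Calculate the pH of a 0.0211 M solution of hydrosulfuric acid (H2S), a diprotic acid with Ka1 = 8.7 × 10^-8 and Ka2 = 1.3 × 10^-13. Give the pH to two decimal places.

Since Ka1 ≫ Ka2, the first ionization dominates [H+].
Ka1 = x²/(0.0211 − x) = 8.7 × 10^-8
x ≈ √(8.7 × 10^-8 × 0.0211) = 4.28 × 10^-5 M
pH = −log(4.28 × 10^-5) = 4.37

pH = 4.37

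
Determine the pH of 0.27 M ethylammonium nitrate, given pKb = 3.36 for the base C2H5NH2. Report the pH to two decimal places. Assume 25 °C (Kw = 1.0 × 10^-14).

C2H5NH3+ is the conjugate acid of the weak base C2H5NH2.
Kb = 10^(−3.36) = 4.37 × 10^-4
Ka = Kw/Kb = 1.0×10^-14 / 4.37 × 10^-4 = 2.29 × 10^-11
From the ICE table, Ka = x²/(0.27 − x) = 2.29 × 10^-11.
Since Ka ≪ C₀, x ≈ √(Ka·C₀) = 2.49 × 10^-6 M.
pH = −log[H+] = −log(2.49 × 10^-6) = 5.60

pH = 5.60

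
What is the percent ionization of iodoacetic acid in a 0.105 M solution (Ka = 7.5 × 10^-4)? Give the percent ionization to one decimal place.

ICH2COOH ⇌ ICH2COO- + H+; let x = [H+] at equilibrium.
Ka = x²/(C₀ − x); solving the quadratic gives x = 8.51 × 10^-3 M.
Fraction ionized = 8.51 × 10^-3 / 0.105 = 0.0810 → 8.1%

8.1%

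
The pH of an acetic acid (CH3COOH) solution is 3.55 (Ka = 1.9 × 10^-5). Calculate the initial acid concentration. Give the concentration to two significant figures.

C₀ = 4.5 × 10^-3 M

[H+] = 10^(-3.55) = 2.82 × 10^-4 M = x
Ka = x²/(C₀ − x) ⇒ C₀ = x + x²/Ka
C₀ = 2.82 × 10^-4 + (2.82 × 10^-4)²/(1.9 × 10^-5) = 4.47 × 10^-3 M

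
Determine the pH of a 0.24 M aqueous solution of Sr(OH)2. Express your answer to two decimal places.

Sr(OH)2 is a strong base (each formula unit releases 2 OH-); [OH-] = 0.48 M.
pOH = -log(0.48) = 0.32
pH = 14.00 - 0.32 = 13.68

pH = 13.68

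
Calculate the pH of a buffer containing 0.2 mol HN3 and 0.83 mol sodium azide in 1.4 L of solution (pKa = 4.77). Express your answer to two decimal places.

pH = pKa + log([A⁻]/[HA]) = 4.77 + log(0.83/0.2)
pH = 4.77 + (+0.618) = 5.39

pH = 5.39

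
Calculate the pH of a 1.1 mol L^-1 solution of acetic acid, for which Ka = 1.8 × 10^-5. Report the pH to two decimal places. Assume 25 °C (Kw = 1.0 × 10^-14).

pH = 2.35

CH3COOH ⇌ CH3COO- + H+
Ka = [H+]²/(1.1 − [H+]) = 1.8 × 10^-5
Neglecting [H+] in the denominator: [H+] = √(1.8 × 10^-5 × 1.1) = 4.45 × 10^-3 M
pH = −log(4.45 × 10^-3) = 2.35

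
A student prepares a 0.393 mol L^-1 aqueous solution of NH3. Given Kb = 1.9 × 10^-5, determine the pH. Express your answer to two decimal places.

NH3 + H2O ⇌ NH4+ + OH-
Kb = x²/(0.393 − x) = 1.9 × 10^-5
Neglecting x in the denominator: x = √(1.9 × 10^-5 × 0.393) = 2.73 × 10^-3 M
Check: 0.7% ionized — well under 5%, approximation valid.
pOH = −log(2.73 × 10^-3) = 2.56; pH = 14.00 − 2.56 = 11.44

pH = 11.44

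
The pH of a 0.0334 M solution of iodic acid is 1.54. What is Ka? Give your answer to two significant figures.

[H+] = 10^(-1.54) = 2.88 × 10^-2 M
At equilibrium [HA] = 0.0334 − 2.88 × 10^-2 = 4.60 × 10^-3 M
Ka = [H+][A-]/[HA] = (2.88 × 10^-2)² / 4.60 × 10^-3 = 1.8 × 10^-1

Ka = 1.8 × 10^-1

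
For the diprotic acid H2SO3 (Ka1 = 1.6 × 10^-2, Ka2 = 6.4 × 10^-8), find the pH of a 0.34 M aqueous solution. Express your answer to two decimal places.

pH = 1.18

Since Ka1 ≫ Ka2, the first ionization dominates [H+].
Ka1 = x²/(0.34 − x) = 1.6 × 10^-2
Solving the quadratic: x = (−Ka1 + √(Ka1² + 4·Ka1·C₀))/2 = 6.62 × 10^-2 M
pH = −log(6.62 × 10^-2) = 1.18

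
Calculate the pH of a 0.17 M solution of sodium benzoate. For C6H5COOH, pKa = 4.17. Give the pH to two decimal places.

C6H5COO- is the conjugate base of the weak acid C6H5COOH.
Ka = 10^(−4.17) = 6.76 × 10^-5
Kb = Kw/Ka = 1.0×10^-14 / 6.76 × 10^-5 = 1.48 × 10^-10
From the ICE table, Kb = x²/(0.17 − x) = 1.48 × 10^-10.
Since Kb ≪ C₀, x ≈ √(Kb·C₀) = 5.02 × 10^-6 M.
Check: 0.003% ionized — well under 5%, approximation valid.
pOH = −log(5.02 × 10^-6) = 5.30; pH = 14.00 − 5.30 = 8.70

pH = 8.70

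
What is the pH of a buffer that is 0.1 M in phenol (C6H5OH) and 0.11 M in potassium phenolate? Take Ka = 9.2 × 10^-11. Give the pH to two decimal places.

pH = 10.08

pKa = −log(9.2 × 10^-11) = 10.036
Henderson–Hasselbalch: pH = pKa + log([C6H5O-]/[C6H5OH]) = 10.036 + log(0.11/0.1)
pH = 10.036 + (+0.041) = 10.08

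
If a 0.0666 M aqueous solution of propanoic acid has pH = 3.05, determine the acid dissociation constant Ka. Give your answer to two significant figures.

Ka = 1.2 × 10^-5

[H+] = 10^(-3.05) = 8.91 × 10^-4 M
At equilibrium [HA] = 0.0666 − 8.91 × 10^-4 = 6.57 × 10^-2 M
Ka = [H+][A-]/[HA] = (8.91 × 10^-4)² / 6.57 × 10^-2 = 1.2 × 10^-5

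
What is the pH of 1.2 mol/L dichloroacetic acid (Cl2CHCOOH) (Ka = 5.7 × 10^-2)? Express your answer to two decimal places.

pH = 0.63

Cl2CHCOOH ⇌ Cl2CHCOO- + H+
Let x = [H+] at equilibrium. Ka = x²/(1.2 − x).
x is not negligible relative to C₀; solve x² + 0.057·x − 0.0684 = 0.
x = [−0.057 + √(0.057² + 0.274)]/2 = 2.35 × 10^-1 M
pH = −log(2.35 × 10^-1) = 0.63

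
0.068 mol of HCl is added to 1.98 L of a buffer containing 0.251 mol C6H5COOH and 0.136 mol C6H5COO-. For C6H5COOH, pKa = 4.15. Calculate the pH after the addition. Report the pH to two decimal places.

After neutralization: n(C6H5COOH) = 0.319 mol, n(C6H5COO-) = 0.068 mol.
Henderson–Hasselbalch with mole ratio 0.068/0.319: pH = 4.15 + (-0.671)

pH = 3.48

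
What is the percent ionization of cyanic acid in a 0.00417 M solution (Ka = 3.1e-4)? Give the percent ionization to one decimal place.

23.8%

HOCN ⇌ OCN- + H+; let x = [H+] at equilibrium.
Ka = x²/(C₀ − x); solving the quadratic gives x = 9.92 × 10^-4 M.
Fraction ionized = 9.92 × 10^-4 / 0.00417 = 0.2379 → 23.8%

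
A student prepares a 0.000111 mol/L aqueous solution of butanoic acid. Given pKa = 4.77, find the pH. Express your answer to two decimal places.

CH3(CH2)2COOH ⇌ CH3(CH2)2COO- + H+
Ka = 10^(−4.77) = 1.70 × 10^-5
From the ICE table, Ka = [H+]²/(0.000111 − [H+]) = 1.70 × 10^-5.
[H+] is not negligible relative to C₀; solve [H+]² + 1.7e-05·[H+] − 1.89e-09 = 0.
[H+] = (−Ka + √(Ka² + 4·Ka·C₀))/2 = 3.58 × 10^-5 M
pH = −log(3.58 × 10^-5) = 4.45

pH = 4.45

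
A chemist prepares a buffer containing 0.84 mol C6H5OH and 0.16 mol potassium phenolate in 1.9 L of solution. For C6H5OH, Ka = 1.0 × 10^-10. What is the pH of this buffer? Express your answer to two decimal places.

pKa = −log(1.0 × 10^-10) = 10.000
Henderson–Hasselbalch: pH = pKa + log([C6H5O-]/[C6H5OH]) = 10.000 + log(0.16/0.84)
pH = 10.000 + (-0.720) = 9.28

pH = 9.28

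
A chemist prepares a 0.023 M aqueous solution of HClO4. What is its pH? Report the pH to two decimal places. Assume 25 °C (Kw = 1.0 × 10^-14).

pH = 1.64

HClO4 is a strong acid and dissociates completely, so [H+] = 0.023 M.
pH = -log(0.023) = 1.64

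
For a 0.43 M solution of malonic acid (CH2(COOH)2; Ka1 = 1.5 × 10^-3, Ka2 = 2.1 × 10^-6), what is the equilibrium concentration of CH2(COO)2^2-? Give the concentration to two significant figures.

First ionization gives [H+] ≈ [CH2(COOH)COO-] = 2.47 × 10^-2 M.
Second step: Ka2 = [H+][CH2(COO)2^2-]/[CH2(COOH)COO-] ≈ [CH2(COO)2^2-] (since [H+] ≈ [CH2(COOH)COO-]).
So [CH2(COO)2^2-] ≈ Ka2.

2.1 × 10^-6 M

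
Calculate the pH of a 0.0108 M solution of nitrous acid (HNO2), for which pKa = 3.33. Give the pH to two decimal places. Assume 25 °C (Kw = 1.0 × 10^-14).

HNO2 ⇌ NO2- + H+
Ka = 10^(−3.33) = 4.68 × 10^-4
Ka = [H+]²/(0.0108 − [H+]) = 4.68 × 10^-4
The 5% rule fails; solving [H+]² + Ka·[H+] − Ka·C₀ = 0 exactly:
[H+] = (−Ka + √(Ka² + 4·Ka·C₀))/2 = 2.03 × 10^-3 M
pH = −log[H+] = −log(2.03 × 10^-3) = 2.69

pH = 2.69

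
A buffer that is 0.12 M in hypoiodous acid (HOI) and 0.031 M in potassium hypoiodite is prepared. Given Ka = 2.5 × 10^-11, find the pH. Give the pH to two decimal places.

pKa = −log(2.5 × 10^-11) = 10.602
Henderson–Hasselbalch: pH = pKa + log([OI-]/[HOI]) = 10.602 + log(0.031/0.12)
pH = 10.602 + (-0.588) = 10.01

pH = 10.01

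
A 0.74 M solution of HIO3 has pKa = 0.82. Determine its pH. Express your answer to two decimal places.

HIO3 ⇌ IO3- + H+
Ka = 10^(−0.82) = 1.51 × 10^-1
From the ICE table, Ka = [H+]²/(0.74 − [H+]) = 1.51 × 10^-1.
Here C₀/Ka ≈ 4.9, so the small-[H+] approximation fails. Use the quadratic:
[H+] = [−0.151 + √(0.151² + 0.447)]/2 = 2.67 × 10^-1 M
pH = −log(2.67 × 10^-1) = 0.57

pH = 0.57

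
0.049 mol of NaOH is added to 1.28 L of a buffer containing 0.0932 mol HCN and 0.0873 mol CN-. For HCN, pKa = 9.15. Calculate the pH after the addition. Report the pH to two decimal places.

OH- converts HCN to CN-: HCN → 0.0442 mol, CN- → 0.136 mol.
pH = pKa + log([A⁻]/[HA]) = 9.15 + log(0.136/0.0442) = 9.15 +0.488

pH = 9.64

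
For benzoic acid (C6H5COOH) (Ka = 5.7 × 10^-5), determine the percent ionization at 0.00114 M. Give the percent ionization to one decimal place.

C6H5COOH ⇌ C6H5COO- + H+; let x = [H+] at equilibrium.
Ka = x²/(C₀ − x); solving the quadratic gives x = 2.28 × 10^-4 M.
% ionization = x/C₀ × 100% = 2.28 × 10^-4/0.00114 × 100% = 20.0%

20.0%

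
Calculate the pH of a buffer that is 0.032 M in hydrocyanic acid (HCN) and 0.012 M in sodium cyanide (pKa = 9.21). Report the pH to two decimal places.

pH = 8.78

pH = pKa + log([A⁻]/[HA]) = 9.21 + log(0.012/0.032)
pH = 9.21 + (-0.426) = 8.78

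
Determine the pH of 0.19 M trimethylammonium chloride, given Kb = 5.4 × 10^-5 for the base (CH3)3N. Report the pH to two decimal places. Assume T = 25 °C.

(CH3)3NH+ is the conjugate acid of the weak base (CH3)3N.
Ka = Kw/Kb = 1.0×10^-14 / 5.4 × 10^-5 = 1.85 × 10^-10
Ka = [H+]²/(0.19 − [H+]) = 1.85 × 10^-10
Since Ka ≪ C₀, [H+] ≈ √(Ka·C₀) = 5.93 × 10^-6 M.
Check: 0.0031% ionized — well under 5%, approximation valid.
pH = −log[H+] = −log(5.93 × 10^-6) = 5.23

pH = 5.23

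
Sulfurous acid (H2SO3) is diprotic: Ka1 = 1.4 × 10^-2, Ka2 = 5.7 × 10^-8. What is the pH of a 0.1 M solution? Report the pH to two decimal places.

pH = 1.51

Since Ka1 ≫ Ka2, the first ionization dominates [H+].
Ka1 = x²/(0.1 − x) = 1.4 × 10^-2
Solving the quadratic: x = (−Ka1 + √(Ka1² + 4·Ka1·C₀))/2 = 3.11 × 10^-2 M
pH = −log(3.11 × 10^-2) = 1.51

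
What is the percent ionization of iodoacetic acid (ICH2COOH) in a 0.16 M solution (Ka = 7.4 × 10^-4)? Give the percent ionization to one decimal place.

6.6%

ICH2COOH ⇌ ICH2COO- + H+; let x = [H+] at equilibrium.
Solve x² + 0.00074x − 0.000118 = 0 → x = 1.05 × 10^-2 M
Fraction ionized = 1.05 × 10^-2 / 0.16 = 0.0656 → 6.6%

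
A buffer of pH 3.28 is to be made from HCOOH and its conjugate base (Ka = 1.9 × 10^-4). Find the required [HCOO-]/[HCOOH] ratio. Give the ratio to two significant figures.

pKa = -log(1.9 × 10^-4) = 3.721
pH = pKa + log(r) ⇒ log(r) = 3.28 − 3.721 = -0.441
r = [HCOO-]/[HCOOH] = 10^(-0.441) = 0.362

ratio = 0.36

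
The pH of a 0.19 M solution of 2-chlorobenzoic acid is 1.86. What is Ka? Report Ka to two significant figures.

[H+] = 10^(-1.86) = 1.38 × 10^-2 M
At equilibrium [HA] = 0.19 − 1.38 × 10^-2 = 1.76 × 10^-1 M
Ka = [H+][A-]/[HA] = (1.38 × 10^-2)² / 1.76 × 10^-1 = 1.1 × 10^-3

Ka = 1.1 × 10^-3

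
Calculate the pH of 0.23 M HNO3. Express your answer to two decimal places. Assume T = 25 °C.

HNO3 is a strong acid and dissociates completely, so [H+] = 0.23 M.
pH = -log(0.23) = 0.64

pH = 0.64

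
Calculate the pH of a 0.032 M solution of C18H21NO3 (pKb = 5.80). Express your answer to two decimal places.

pH = 10.35

C18H21NO3 + H2O ⇌ C18H22NO3+ + OH-
Kb = 10^(−5.80) = 1.58 × 10^-6
Kb = x²/(0.032 − x) = 1.58 × 10^-6
Neglecting x in the denominator: x = √(1.58 × 10^-6 × 0.032) = 2.25 × 10^-4 M
(x/C₀ = 0.7% < 5%, so the approximation holds.)
pOH = 3.65, so pH = 14.00 − pOH = 10.35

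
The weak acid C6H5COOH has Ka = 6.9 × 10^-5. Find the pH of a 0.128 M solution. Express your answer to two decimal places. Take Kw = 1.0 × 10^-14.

C6H5COOH ⇌ C6H5COO- + H+
From the ICE table, Ka = x²/(0.128 − x) = 6.9 × 10^-5.
Since Ka ≪ C₀, x ≈ √(Ka·C₀) = 2.97 × 10^-3 M.
pH = −log(2.97 × 10^-3) = 2.53

pH = 2.53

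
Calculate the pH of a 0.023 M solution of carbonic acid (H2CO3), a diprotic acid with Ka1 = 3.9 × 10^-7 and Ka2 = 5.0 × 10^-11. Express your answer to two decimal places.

pH = 4.02

Since Ka1 ≫ Ka2, the first ionization dominates [H+].
Ka1 = x²/(0.023 − x) = 3.9 × 10^-7
x ≈ √(3.9 × 10^-7 × 0.023) = 9.47 × 10^-5 M
pH = −log(9.47 × 10^-5) = 4.02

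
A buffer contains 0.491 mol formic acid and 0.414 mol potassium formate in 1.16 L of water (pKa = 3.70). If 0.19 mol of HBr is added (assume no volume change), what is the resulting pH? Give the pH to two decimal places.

pH = 3.22

After neutralization: n(HCOOH) = 0.681 mol, n(HCOO-) = 0.224 mol.
Henderson–Hasselbalch with mole ratio 0.224/0.681: pH = 3.70 + (-0.483)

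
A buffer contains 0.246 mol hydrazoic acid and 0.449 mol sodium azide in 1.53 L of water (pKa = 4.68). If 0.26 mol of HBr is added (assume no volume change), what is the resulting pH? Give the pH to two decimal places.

pH = 4.25

Added H+ converts N3- to HN3: HN3 → 0.506 mol, N3- → 0.189 mol.
pH = pKa + log(n_N3-/n_HN3) = 4.68 + log(0.189/0.506) = 4.68 + (-0.428)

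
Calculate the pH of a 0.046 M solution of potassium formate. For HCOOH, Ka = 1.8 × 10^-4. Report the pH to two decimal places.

pH = 8.20

HCOO- is the conjugate base of the weak acid HCOOH.
Kb = Kw/Ka = 1.0×10^-14 / 1.8 × 10^-4 = 5.56 × 10^-11
From the ICE table, Kb = x²/(0.046 − x) = 5.56 × 10^-11.
Neglecting x in the denominator: x = √(5.56 × 10^-11 × 0.046) = 1.60 × 10^-6 M
pOH = −log(1.60 × 10^-6) = 5.80; pH = 14.00 − 5.80 = 8.20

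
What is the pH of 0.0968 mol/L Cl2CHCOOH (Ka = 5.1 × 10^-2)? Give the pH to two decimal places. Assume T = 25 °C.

pH = 1.31

Cl2CHCOOH ⇌ Cl2CHCOO- + H+
From the ICE table, Ka = x²/(0.0968 − x) = 5.1 × 10^-2.
Here C₀/Ka ≈ 1.9, so the small-x approximation fails. Use the quadratic:
x = (−Ka + √(Ka² + 4·Ka·C₀))/2 = 4.92 × 10^-2 M
pH = −log(4.92 × 10^-2) = 1.31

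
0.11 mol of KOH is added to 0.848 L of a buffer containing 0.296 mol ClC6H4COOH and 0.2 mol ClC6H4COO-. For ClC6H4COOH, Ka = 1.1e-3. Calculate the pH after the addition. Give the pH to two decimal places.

After neutralization: n(ClC6H4COOH) = 0.186 mol, n(ClC6H4COO-) = 0.31 mol.
pKa = −log(1.1 × 10^-3) = 2.959
Henderson–Hasselbalch with mole ratio 0.31/0.186: pH = 2.959 + (+0.222)

pH = 3.18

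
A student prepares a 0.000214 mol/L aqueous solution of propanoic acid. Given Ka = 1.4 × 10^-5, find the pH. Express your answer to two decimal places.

pH = 4.32

CH3CH2COOH ⇌ CH3CH2COO- + H+
Ka = x²/(0.000214 − x) = 1.4 × 10^-5
x is not negligible relative to C₀; solve x² + 1.4e-05·x − 3e-09 = 0.
x = [−1.4e-05 + √(1.4e-05² + 1.2e-08)]/2 = 4.82 × 10^-5 M
pH = −log[H+] = −log(4.82 × 10^-5) = 4.32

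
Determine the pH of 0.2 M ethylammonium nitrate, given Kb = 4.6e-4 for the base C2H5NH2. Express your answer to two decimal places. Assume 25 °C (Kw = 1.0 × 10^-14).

C2H5NH3+ is the conjugate acid of the weak base C2H5NH2.
Ka = Kw/Kb = 1.0×10^-14 / 4.6 × 10^-4 = 2.17 × 10^-11
Let x = [H+] at equilibrium. Ka = x²/(0.2 − x).
Neglecting x in the denominator: x = √(2.17 × 10^-11 × 0.2) = 2.08 × 10^-6 M
Check: 0.001% ionized — well under 5%, approximation valid.
pH = −log[H+] = −log(2.08 × 10^-6) = 5.68

pH = 5.68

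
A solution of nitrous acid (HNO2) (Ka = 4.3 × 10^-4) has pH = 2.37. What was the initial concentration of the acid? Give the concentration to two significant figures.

[H+] = 10^(-2.37) = 4.27 × 10^-3 M = x
Ka = x²/(C₀ − x) ⇒ C₀ = x + x²/Ka
C₀ = 4.27 × 10^-3 + (4.27 × 10^-3)²/(4.3 × 10^-4) = 4.67 × 10^-2 M

C₀ = 4.7 × 10^-2 M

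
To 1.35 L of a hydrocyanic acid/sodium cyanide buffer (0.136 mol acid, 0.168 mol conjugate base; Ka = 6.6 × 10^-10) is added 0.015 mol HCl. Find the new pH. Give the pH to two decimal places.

pH = 9.19

After neutralization: n(HCN) = 0.151 mol, n(CN-) = 0.153 mol.
pKa = −log(6.6 × 10^-10) = 9.180
pH = pKa + log([A⁻]/[HA]) = 9.180 + log(0.153/0.151) = 9.180 +0.006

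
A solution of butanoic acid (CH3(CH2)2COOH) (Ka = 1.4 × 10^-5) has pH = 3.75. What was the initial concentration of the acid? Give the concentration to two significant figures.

C₀ = 2.4 × 10^-3 M

[H+] = 10^(-3.75) = 1.78 × 10^-4 M = x
Ka = x²/(C₀ − x) ⇒ C₀ = x + x²/Ka
C₀ = 1.78 × 10^-4 + (1.78 × 10^-4)²/(1.4 × 10^-5) = 2.44 × 10^-3 M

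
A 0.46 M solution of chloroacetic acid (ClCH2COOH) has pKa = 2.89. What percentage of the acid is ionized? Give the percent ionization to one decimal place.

ClCH2COOH ⇌ ClCH2COO- + H+; let x = [H+] at equilibrium.
Ka = 10^(−2.89) = 1.29 × 10^-3
Solve x² + 0.00129x − 0.000593 = 0 → x = 2.37 × 10^-2 M
% ionization = x/C₀ × 100% = 2.37 × 10^-2/0.46 × 100% = 5.2%

5.2%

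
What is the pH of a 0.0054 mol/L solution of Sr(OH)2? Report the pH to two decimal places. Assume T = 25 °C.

pH = 12.03

Sr(OH)2 is a strong base (each formula unit releases 2 OH-); [OH-] = 0.0108 M.
pOH = -log(0.0108) = 1.97
pH = 14.00 - 1.97 = 12.03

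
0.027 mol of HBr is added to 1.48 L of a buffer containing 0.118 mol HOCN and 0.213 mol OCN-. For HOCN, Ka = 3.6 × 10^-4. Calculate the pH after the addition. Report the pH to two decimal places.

Added H+ converts OCN- to HOCN: HOCN → 0.145 mol, OCN- → 0.186 mol.
pKa = −log(3.6 × 10^-4) = 3.444
pH = pKa + log(n_OCN-/n_HOCN) = 3.444 + log(0.186/0.145) = 3.444 + (+0.108)

pH = 3.55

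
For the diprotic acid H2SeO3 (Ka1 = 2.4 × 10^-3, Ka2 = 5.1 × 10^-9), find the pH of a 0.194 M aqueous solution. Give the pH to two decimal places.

Ka1 ≫ Ka2, so treat the first dissociation as the only significant source of H+.
Ka1 = x²/(0.194 − x) = 2.4 × 10^-3
Solving the quadratic: x = (−Ka1 + √(Ka1² + 4·Ka1·C₀))/2 = 2.04 × 10^-2 M
pH = −log(2.04 × 10^-2) = 1.69

pH = 1.69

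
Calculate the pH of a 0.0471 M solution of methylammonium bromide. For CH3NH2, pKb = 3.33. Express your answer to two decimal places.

pH = 6.00

CH3NH3+ is the conjugate acid of the weak base CH3NH2.
Kb = 10^(−3.33) = 4.68 × 10^-4
Ka = Kw/Kb = 1.0×10^-14 / 4.68 × 10^-4 = 2.14 × 10^-11
From the ICE table, Ka = x²/(0.0471 − x) = 2.14 × 10^-11.
Assume x ≪ 0.0471: x ≈ √(2.14 × 10^-11 × 0.0471) = 1.00 × 10^-6 M
pH = −log(1.00 × 10^-6) = 6.00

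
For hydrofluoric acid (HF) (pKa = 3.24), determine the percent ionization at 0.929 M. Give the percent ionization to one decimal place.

HF ⇌ F- + H+; let x = [H+] at equilibrium.
Ka = 10^(−3.24) = 5.75 × 10^-4
x ≈ √(Ka·C₀) = √(5.75 × 10^-4 × 0.929) = 2.31 × 10^-2 M
% ionization = x/C₀ × 100% = 2.31 × 10^-2/0.929 × 100% = 2.5%

2.5%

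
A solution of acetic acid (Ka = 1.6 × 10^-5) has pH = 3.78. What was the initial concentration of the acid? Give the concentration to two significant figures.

[H+] = 10^(-3.78) = 1.66 × 10^-4 M = x
Ka = x²/(C₀ − x) ⇒ C₀ = x + x²/Ka
C₀ = 1.66 × 10^-4 + (1.66 × 10^-4)²/(1.6 × 10^-5) = 1.89 × 10^-3 M

C₀ = 1.9 × 10^-3 M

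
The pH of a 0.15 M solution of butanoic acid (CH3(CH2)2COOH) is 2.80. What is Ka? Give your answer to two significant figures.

Ka = 1.7 × 10^-5

[H+] = 10^(-2.80) = 1.58 × 10^-3 M
At equilibrium [HA] = 0.15 − 1.58 × 10^-3 = 1.48 × 10^-1 M
Ka = [H+][A-]/[HA] = (1.58 × 10^-3)² / 1.48 × 10^-1 = 1.7 × 10^-5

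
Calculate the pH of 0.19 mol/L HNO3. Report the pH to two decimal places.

pH = 0.72

HNO3 is a strong acid and dissociates completely, so [H+] = 0.19 M.
pH = -log(0.19) = 0.72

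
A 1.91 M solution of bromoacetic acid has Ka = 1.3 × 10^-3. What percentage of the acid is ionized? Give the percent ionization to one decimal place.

BrCH2COOH ⇌ BrCH2COO- + H+; let x = [H+] at equilibrium.
x ≈ √(Ka·C₀) = √(1.3 × 10^-3 × 1.91) = 4.98 × 10^-2 M
Fraction ionized = 4.98 × 10^-2 / 1.91 = 0.0261 → 2.6%

2.6%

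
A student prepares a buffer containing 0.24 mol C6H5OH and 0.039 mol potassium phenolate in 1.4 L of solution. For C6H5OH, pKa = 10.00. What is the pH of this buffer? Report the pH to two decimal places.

Using pH = pKa + log([base]/[acid]) with [base]/[acid] = 0.039/0.24:
pH = 10.00 + (-0.789) = 9.21

pH = 9.21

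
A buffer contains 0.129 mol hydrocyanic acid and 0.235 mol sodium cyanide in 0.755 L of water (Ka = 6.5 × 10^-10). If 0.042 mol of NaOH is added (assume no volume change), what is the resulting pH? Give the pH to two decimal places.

OH- converts HCN to CN-: HCN → 0.087 mol, CN- → 0.277 mol.
pKa = −log(6.5 × 10^-10) = 9.187
pH = pKa + log([A⁻]/[HA]) = 9.187 + log(0.277/0.087) = 9.187 +0.503

pH = 9.69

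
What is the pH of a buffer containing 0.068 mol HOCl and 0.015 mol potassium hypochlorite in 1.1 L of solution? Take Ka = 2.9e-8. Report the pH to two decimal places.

pH = 6.88

pKa = −log(2.9 × 10^-8) = 7.538
Henderson–Hasselbalch: pH = pKa + log([OCl-]/[HOCl]) = 7.538 + log(0.015/0.068)
pH = 7.538 + (-0.656) = 6.88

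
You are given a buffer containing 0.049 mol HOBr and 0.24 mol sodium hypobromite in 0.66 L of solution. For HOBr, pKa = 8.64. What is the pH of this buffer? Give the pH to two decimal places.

pH = pKa + log([A⁻]/[HA]) = 8.64 + log(0.24/0.049)
pH = 8.64 + (+0.690) = 9.33

pH = 9.33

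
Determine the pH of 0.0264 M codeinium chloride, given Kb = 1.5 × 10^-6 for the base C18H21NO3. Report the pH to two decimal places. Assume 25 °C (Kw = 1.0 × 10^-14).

C18H22NO3+ is the conjugate acid of the weak base C18H21NO3.
Ka = Kw/Kb = 1.0×10^-14 / 1.5 × 10^-6 = 6.67 × 10^-9
Ka = x²/(0.0264 − x) = 6.67 × 10^-9
Neglecting x in the denominator: x = √(6.67 × 10^-9 × 0.0264) = 1.33 × 10^-5 M
pH = −log[H+] = −log(1.33 × 10^-5) = 4.88

pH = 4.88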